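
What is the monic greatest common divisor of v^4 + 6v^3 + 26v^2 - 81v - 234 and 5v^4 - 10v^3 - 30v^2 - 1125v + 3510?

Apply the Euclidean algorithm:
  v^4 + 6v^3 + 26v^2 - 81v - 234 = (1/5)(5v^4 - 10v^3 - 30v^2 - 1125v + 3510) + (8v^3 + 32v^2 + 144v - 936)
  5v^4 - 10v^3 - 30v^2 - 1125v + 3510 = ((5/8)v - 15/4)(8v^3 + 32v^2 + 144v - 936) + (0)
Last nonzero remainder: 8v^3 + 32v^2 + 144v - 936. Dividing through by 8 gives the monic gcd v^3 + 4v^2 + 18v - 117.

v^3 + 4v^2 + 18v - 117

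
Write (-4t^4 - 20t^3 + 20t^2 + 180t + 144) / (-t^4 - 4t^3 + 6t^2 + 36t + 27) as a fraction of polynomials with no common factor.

By polynomial division,
  -4t^4 - 20t^3 + 20t^2 + 180t + 144 = (4)(-t^4 - 4t^3 + 6t^2 + 36t + 27) + (-4t^3 - 4t^2 + 36t + 36)
  -t^4 - 4t^3 + 6t^2 + 36t + 27 = ((1/4)t + 3/4)(-4t^3 - 4t^2 + 36t + 36) + (0)
Last nonzero remainder: -4t^3 - 4t^2 + 36t + 36. Dividing through by -4 gives the monic gcd t^3 + t^2 - 9t - 9.
Cancel t^3 + t^2 - 9t - 9 from numerator and denominator to get the reduced form.

(4t + 16)/(t + 3)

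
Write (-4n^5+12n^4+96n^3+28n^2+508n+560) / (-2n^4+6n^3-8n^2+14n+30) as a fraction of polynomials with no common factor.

(2n^2-6n-56)/(n-3)

Apply the Euclidean algorithm:
  -4n^5+12n^4+96n^3+28n^2+508n+560 = (2n)(-2n^4+6n^3-8n^2+14n+30) + (112n^3+448n+560)
  -2n^4+6n^3-8n^2+14n+30 = (-(1/56)n+3/56)(112n^3+448n+560) + (0)
Last nonzero remainder: 112n^3+448n+560. Dividing through by 112 gives the monic gcd n^3+4n+5.
Cancel n^3+4n+5 from numerator and denominator to get the reduced form.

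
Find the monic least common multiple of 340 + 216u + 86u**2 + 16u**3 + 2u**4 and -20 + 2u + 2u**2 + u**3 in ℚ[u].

Euclidean algorithm in ℚ[u]:
  2u**4 + 16u**3 + 86u**2 + 216u + 340 = (2u + 12)(u**3 + 2u**2 + 2u - 20) + (58u**2 + 232u + 580)
  u**3 + 2u**2 + 2u - 20 = ((1/58)u - 1/29)(58u**2 + 232u + 580) + (0)
Last nonzero remainder: 58u**2 + 232u + 580. Dividing through by 58 gives the monic gcd u**2 + 4u + 10.
Then lcm(f, g) = f·g / gcd(f, g); expanding and making the result monic gives the answer.

-340 - 46u + 22u**2 + 27u**3 + 6u**4 + u**5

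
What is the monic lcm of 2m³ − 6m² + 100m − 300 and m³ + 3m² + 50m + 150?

Euclidean algorithm in ℚ[m]:
  2m³ − 6m² + 100m − 300 = (2)(m³ + 3m² + 50m + 150) + (−12m² − 600)
  m³ + 3m² + 50m + 150 = (−(1/12)m − 1/4)(−12m² − 600) + (0)
Last nonzero remainder: −12m² − 600. Dividing through by −12 gives the monic gcd m² + 50.
Then lcm(f, g) = f·g / gcd(f, g); expanding and making the result monic gives the answer.

m⁴ + 41m² − 450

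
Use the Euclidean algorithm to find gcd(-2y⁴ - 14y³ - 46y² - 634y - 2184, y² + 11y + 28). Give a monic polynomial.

Euclidean algorithm in ℚ[y]:
  -2y⁴ - 14y³ - 46y² - 634y - 2184 = (-2y² + 8y - 78)(y² + 11y + 28) + (0)
The last nonzero remainder y² + 11y + 28 is already monic.

y² + 11y + 28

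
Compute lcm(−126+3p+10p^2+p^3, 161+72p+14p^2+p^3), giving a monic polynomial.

Repeated division with remainder:
  p^3+10p^2+3p−126 = (p^3+14p^2+72p+161) + (−4p^2−69p−287)
  p^3+14p^2+72p+161 = (−(1/4)p+13/16)(−4p^2−69p−287) + ((901/16)p+6307/16)
  −4p^2−69p−287 = (−(64/901)p−656/901)((901/16)p+6307/16) + (0)
Last nonzero remainder: (901/16)p+6307/16. Dividing through by 901/16 gives the monic gcd p+7.
Then lcm(f, g) = f·g / gcd(f, g); expanding and making the result monic gives the answer.

−2898−813p+125p^2+96p^3+17p^4+p^5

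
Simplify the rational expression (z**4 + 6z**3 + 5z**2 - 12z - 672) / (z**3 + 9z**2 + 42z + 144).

Euclidean algorithm in ℚ[z]:
  z**4 + 6z**3 + 5z**2 - 12z - 672 = (z - 3)(z**3 + 9z**2 + 42z + 144) + (-10z**2 - 30z - 240)
  z**3 + 9z**2 + 42z + 144 = (-(1/10)z - 3/5)(-10z**2 - 30z - 240) + (0)
Last nonzero remainder: -10z**2 - 30z - 240. Dividing through by -10 gives the monic gcd z**2 + 3z + 24.
Cancel z**2 + 3z + 24 from numerator and denominator to get the reduced form.

(z**2 + 3z - 28)/(z + 6)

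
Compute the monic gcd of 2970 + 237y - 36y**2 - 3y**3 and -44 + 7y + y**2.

Repeated division with remainder:
  -3y**3 - 36y**2 + 237y + 2970 = (-3y - 15)(y**2 + 7y - 44) + (210y + 2310)
  y**2 + 7y - 44 = ((1/210)y - 2/105)(210y + 2310) + (0)
Last nonzero remainder: 210y + 2310. Dividing through by 210 gives the monic gcd y + 11.

11 + y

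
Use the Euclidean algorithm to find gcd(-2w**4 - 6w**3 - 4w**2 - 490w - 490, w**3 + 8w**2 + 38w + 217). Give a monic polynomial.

w + 7

Repeated division with remainder:
  -2w**4 - 6w**3 - 4w**2 - 490w - 490 = (-2w + 10)(w**3 + 8w**2 + 38w + 217) + (-8w**2 - 436w - 2660)
  w**3 + 8w**2 + 38w + 217 = (-(1/8)w + 93/16)(-8w**2 - 436w - 2660) + ((8959/4)w + 62713/4)
  -8w**2 - 436w - 2660 = (-(32/8959)w - 1520/8959)((8959/4)w + 62713/4) + (0)
Last nonzero remainder: (8959/4)w + 62713/4. Dividing through by 8959/4 gives the monic gcd w + 7.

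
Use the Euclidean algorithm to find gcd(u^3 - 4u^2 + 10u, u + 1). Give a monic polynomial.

Apply the Euclidean algorithm:
  u^3 - 4u^2 + 10u = (u^2 - 5u + 15)(u + 1) + (-15)
  u + 1 = (-(1/15)u - 1/15)(-15) + (0)
The last nonzero remainder is the constant -15, so the polynomials are coprime and gcd = 1.

1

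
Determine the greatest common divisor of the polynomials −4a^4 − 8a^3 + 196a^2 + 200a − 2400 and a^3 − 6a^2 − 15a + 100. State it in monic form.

a − 5

By polynomial division,
  −4a^4 − 8a^3 + 196a^2 + 200a − 2400 = (−4a − 32)(a^3 − 6a^2 − 15a + 100) + (−56a^2 + 120a + 800)
  a^3 − 6a^2 − 15a + 100 = (−(1/56)a + 27/392)(−56a^2 + 120a + 800) + (−(440/49)a + 2200/49)
  −56a^2 + 120a + 800 = ((343/55)a + 196/11)(−(440/49)a + 2200/49) + (0)
Last nonzero remainder: −(440/49)a + 2200/49. Dividing through by −440/49 gives the monic gcd a − 5.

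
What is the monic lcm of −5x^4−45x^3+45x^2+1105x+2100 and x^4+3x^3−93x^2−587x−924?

x^5−2x^4−108x^3−122x^2+2011x+4620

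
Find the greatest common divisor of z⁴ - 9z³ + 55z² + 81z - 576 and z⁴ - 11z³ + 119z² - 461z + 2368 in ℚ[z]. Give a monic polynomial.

z² - 9z + 64

Euclidean algorithm in ℚ[z]:
  z⁴ - 9z³ + 55z² + 81z - 576 = (z⁴ - 11z³ + 119z² - 461z + 2368) + (2z³ - 64z² + 542z - 2944)
  z⁴ - 11z³ + 119z² - 461z + 2368 = ((1/2)z + 21/2)(2z³ - 64z² + 542z - 2944) + (520z² - 4680z + 33280)
  2z³ - 64z² + 542z - 2944 = ((1/260)z - 23/260)(520z² - 4680z + 33280) + (0)
Last nonzero remainder: 520z² - 4680z + 33280. Dividing through by 520 gives the monic gcd z² - 9z + 64.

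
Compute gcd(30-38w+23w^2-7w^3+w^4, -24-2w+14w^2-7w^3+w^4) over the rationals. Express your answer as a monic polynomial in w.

6-4w+w^2

Repeated division with remainder:
  w^4-7w^3+23w^2-38w+30 = (w^4-7w^3+14w^2-2w-24) + (9w^2-36w+54)
  w^4-7w^3+14w^2-2w-24 = ((1/9)w^2-(1/3)w-4/9)(9w^2-36w+54) + (0)
Last nonzero remainder: 9w^2-36w+54. Dividing through by 9 gives the monic gcd w^2-4w+6.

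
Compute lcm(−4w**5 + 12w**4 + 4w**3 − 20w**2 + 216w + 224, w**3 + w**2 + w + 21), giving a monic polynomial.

w**6 − 10w**4 + 2w**3 − 39w**2 − 218w − 168

Euclidean algorithm in ℚ[w]:
  −4w**5 + 12w**4 + 4w**3 − 20w**2 + 216w + 224 = (−4w**2 + 16w − 8)(w**3 + w**2 + w + 21) + (56w**2 − 112w + 392)
  w**3 + w**2 + w + 21 = ((1/56)w + 3/56)(56w**2 − 112w + 392) + (0)
Last nonzero remainder: 56w**2 − 112w + 392. Dividing through by 56 gives the monic gcd w**2 − 2w + 7.
Then lcm(f, g) = f·g / gcd(f, g); expanding and making the result monic gives the answer.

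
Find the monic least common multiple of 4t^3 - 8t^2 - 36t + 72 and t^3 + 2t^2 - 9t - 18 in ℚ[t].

Euclidean algorithm in ℚ[t]:
  4t^3 - 8t^2 - 36t + 72 = (4)(t^3 + 2t^2 - 9t - 18) + (-16t^2 + 144)
  t^3 + 2t^2 - 9t - 18 = (-(1/16)t - 1/8)(-16t^2 + 144) + (0)
Last nonzero remainder: -16t^2 + 144. Dividing through by -16 gives the monic gcd t^2 - 9.
Then lcm(f, g) = f·g / gcd(f, g); expanding and making the result monic gives the answer.

t^4 - 13t^2 + 36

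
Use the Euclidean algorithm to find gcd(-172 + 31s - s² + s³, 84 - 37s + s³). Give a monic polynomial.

Repeated division with remainder:
  s³ - s² + 31s - 172 = (s³ - 37s + 84) + (-s² + 68s - 256)
  s³ - 37s + 84 = (-s - 68)(-s² + 68s - 256) + (4331s - 17324)
  -s² + 68s - 256 = (-(1/4331)s + 64/4331)(4331s - 17324) + (0)
Last nonzero remainder: 4331s - 17324. Dividing through by 4331 gives the monic gcd s - 4.

-4 + s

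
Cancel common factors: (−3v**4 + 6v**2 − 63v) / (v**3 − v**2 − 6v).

Apply the Euclidean algorithm:
  −3v**4 + 6v**2 − 63v = (−3v − 3)(v**3 − v**2 − 6v) + (−15v**2 − 81v)
  v**3 − v**2 − 6v = (−(1/15)v + 32/75)(−15v**2 − 81v) + ((714/25)v)
  −15v**2 − 81v = (−(125/238)v − 675/238)((714/25)v) + (0)
Last nonzero remainder: (714/25)v. Dividing through by 714/25 gives the monic gcd v.
Cancel v from numerator and denominator to get the reduced form.

(−3v**3 + 6v − 63)/(v**2 − v − 6)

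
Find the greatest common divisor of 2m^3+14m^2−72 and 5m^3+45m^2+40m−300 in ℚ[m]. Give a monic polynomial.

m^2+4m−12

By polynomial division,
  2m^3+14m^2−72 = (2/5)(5m^3+45m^2+40m−300) + (−4m^2−16m+48)
  5m^3+45m^2+40m−300 = (−(5/4)m−25/4)(−4m^2−16m+48) + (0)
Last nonzero remainder: −4m^2−16m+48. Dividing through by −4 gives the monic gcd m^2+4m−12.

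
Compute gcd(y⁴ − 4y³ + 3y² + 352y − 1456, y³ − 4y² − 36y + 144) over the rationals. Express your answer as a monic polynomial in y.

y − 4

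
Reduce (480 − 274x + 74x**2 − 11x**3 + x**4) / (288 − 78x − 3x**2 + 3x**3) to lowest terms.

Repeated division with remainder:
  x**4 − 11x**3 + 74x**2 − 274x + 480 = ((1/3)x − 10/3)(3x**3 − 3x**2 − 78x + 288) + (90x**2 − 630x + 1440)
  3x**3 − 3x**2 − 78x + 288 = ((1/30)x + 1/5)(90x**2 − 630x + 1440) + (0)
Last nonzero remainder: 90x**2 − 630x + 1440. Dividing through by 90 gives the monic gcd x**2 − 7x + 16.
Cancel x**2 − 7x + 16 from numerator and denominator to get the reduced form.

(30 − 4x + x**2)/(18 + 3x)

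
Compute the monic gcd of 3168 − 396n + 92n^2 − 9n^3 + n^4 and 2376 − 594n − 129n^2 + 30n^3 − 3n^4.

Apply the Euclidean algorithm:
  n^4 − 9n^3 + 92n^2 − 396n + 3168 = (−1/3)(−3n^4 + 30n^3 − 129n^2 − 594n + 2376) + (n^3 + 49n^2 − 594n + 3960)
  −3n^4 + 30n^3 − 129n^2 − 594n + 2376 = (−3n + 177)(n^3 + 49n^2 − 594n + 3960) + (−10584n^2 + 116424n − 698544)
  n^3 + 49n^2 − 594n + 3960 = (−(1/10584)n − 5/882)(−10584n^2 + 116424n − 698544) + (0)
Last nonzero remainder: −10584n^2 + 116424n − 698544. Dividing through by −10584 gives the monic gcd n^2 − 11n + 66.

66 − 11n + n^2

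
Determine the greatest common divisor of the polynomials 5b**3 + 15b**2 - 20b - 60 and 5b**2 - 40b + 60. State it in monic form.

Repeated division with remainder:
  5b**3 + 15b**2 - 20b - 60 = (b + 11)(5b**2 - 40b + 60) + (360b - 720)
  5b**2 - 40b + 60 = ((1/72)b - 1/12)(360b - 720) + (0)
Last nonzero remainder: 360b - 720. Dividing through by 360 gives the monic gcd b - 2.

b - 2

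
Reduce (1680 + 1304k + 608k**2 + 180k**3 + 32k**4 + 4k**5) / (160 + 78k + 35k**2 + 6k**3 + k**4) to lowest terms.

(168 + 80k + 20k**2 + 4k**3)/(16 + 3k + k**2)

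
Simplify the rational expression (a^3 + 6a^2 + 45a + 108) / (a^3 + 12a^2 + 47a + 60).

(a^2 + 3a + 36)/(a^2 + 9a + 20)

Repeated division with remainder:
  a^3 + 6a^2 + 45a + 108 = (a^3 + 12a^2 + 47a + 60) + (−6a^2 − 2a + 48)
  a^3 + 12a^2 + 47a + 60 = (−(1/6)a − 35/18)(−6a^2 − 2a + 48) + ((460/9)a + 460/3)
  −6a^2 − 2a + 48 = (−(27/230)a + 36/115)((460/9)a + 460/3) + (0)
Last nonzero remainder: (460/9)a + 460/3. Dividing through by 460/9 gives the monic gcd a + 3.
Cancel a + 3 from numerator and denominator to get the reduced form.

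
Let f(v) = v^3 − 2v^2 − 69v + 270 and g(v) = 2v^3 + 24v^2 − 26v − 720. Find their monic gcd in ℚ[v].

Apply the Euclidean algorithm:
  v^3 − 2v^2 − 69v + 270 = (1/2)(2v^3 + 24v^2 − 26v − 720) + (−14v^2 − 56v + 630)
  2v^3 + 24v^2 − 26v − 720 = (−(1/7)v − 8/7)(−14v^2 − 56v + 630) + (0)
Last nonzero remainder: −14v^2 − 56v + 630. Dividing through by −14 gives the monic gcd v^2 + 4v − 45.

v^2 + 4v − 45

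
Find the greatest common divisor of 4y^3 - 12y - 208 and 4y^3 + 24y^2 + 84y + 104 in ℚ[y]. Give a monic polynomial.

y^2 + 4y + 13

Repeated division with remainder:
  4y^3 - 12y - 208 = (4y^3 + 24y^2 + 84y + 104) + (-24y^2 - 96y - 312)
  4y^3 + 24y^2 + 84y + 104 = (-(1/6)y - 1/3)(-24y^2 - 96y - 312) + (0)
Last nonzero remainder: -24y^2 - 96y - 312. Dividing through by -24 gives the monic gcd y^2 + 4y + 13.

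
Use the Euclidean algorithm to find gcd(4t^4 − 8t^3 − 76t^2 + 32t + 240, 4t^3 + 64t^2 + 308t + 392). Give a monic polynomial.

t + 2

By polynomial division,
  4t^4 − 8t^3 − 76t^2 + 32t + 240 = (t − 18)(4t^3 + 64t^2 + 308t + 392) + (768t^2 + 5184t + 7296)
  4t^3 + 64t^2 + 308t + 392 = ((1/192)t + 37/768)(768t^2 + 5184t + 7296) + ((81/4)t + 81/2)
  768t^2 + 5184t + 7296 = ((1024/27)t + 4864/27)((81/4)t + 81/2) + (0)
Last nonzero remainder: (81/4)t + 81/2. Dividing through by 81/4 gives the monic gcd t + 2.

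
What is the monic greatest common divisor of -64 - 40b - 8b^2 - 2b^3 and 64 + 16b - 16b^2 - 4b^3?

2 + b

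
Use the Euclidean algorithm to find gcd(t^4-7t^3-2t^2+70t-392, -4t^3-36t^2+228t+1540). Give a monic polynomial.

t-7

Apply the Euclidean algorithm:
  t^4-7t^3-2t^2+70t-392 = (-(1/4)t+4)(-4t^3-36t^2+228t+1540) + (199t^2-457t-6552)
  -4t^3-36t^2+228t+1540 = (-(4/199)t-8992/39601)(199t^2-457t-6552) + (-(295708/39601)t+2069956/39601)
  199t^2-457t-6552 = (-(7880599/295708)t-9266634/73927)(-(295708/39601)t+2069956/39601) + (0)
Last nonzero remainder: -(295708/39601)t+2069956/39601. Dividing through by -295708/39601 gives the monic gcd t-7.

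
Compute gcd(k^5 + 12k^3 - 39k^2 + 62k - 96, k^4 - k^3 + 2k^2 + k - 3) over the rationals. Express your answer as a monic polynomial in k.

k^2 - k + 3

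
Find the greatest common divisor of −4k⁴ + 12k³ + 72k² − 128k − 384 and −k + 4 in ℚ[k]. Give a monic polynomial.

By polynomial division,
  −4k⁴ + 12k³ + 72k² − 128k − 384 = (4k³ + 4k² − 56k − 96)(−k + 4) + (0)
Last nonzero remainder: −k + 4. Dividing through by −1 gives the monic gcd k − 4.

k − 4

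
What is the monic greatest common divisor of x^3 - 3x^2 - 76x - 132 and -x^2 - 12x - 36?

x + 6

Apply the Euclidean algorithm:
  x^3 - 3x^2 - 76x - 132 = (-x + 15)(-x^2 - 12x - 36) + (68x + 408)
  -x^2 - 12x - 36 = (-(1/68)x - 3/34)(68x + 408) + (0)
Last nonzero remainder: 68x + 408. Dividing through by 68 gives the monic gcd x + 6.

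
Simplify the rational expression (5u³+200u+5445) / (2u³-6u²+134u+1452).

Apply the Euclidean algorithm:
  5u³+200u+5445 = (5/2)(2u³-6u²+134u+1452) + (15u²-135u+1815)
  2u³-6u²+134u+1452 = ((2/15)u+4/5)(15u²-135u+1815) + (0)
Last nonzero remainder: 15u²-135u+1815. Dividing through by 15 gives the monic gcd u²-9u+121.
Cancel u²-9u+121 from numerator and denominator to get the reduced form.

(5u+45)/(2u+12)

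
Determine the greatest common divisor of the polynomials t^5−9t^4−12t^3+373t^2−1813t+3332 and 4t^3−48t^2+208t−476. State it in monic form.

t^3−12t^2+52t−119

Euclidean algorithm in ℚ[t]:
  t^5−9t^4−12t^3+373t^2−1813t+3332 = ((1/4)t^2+(3/4)t−7)(4t^3−48t^2+208t−476) + (0)
Last nonzero remainder: 4t^3−48t^2+208t−476. Dividing through by 4 gives the monic gcd t^3−12t^2+52t−119.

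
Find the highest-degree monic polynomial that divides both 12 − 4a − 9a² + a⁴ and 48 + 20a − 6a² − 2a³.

−6 − a + a²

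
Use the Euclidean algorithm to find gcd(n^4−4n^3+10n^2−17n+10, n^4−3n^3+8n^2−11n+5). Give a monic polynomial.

n^3−2n^2+6n−5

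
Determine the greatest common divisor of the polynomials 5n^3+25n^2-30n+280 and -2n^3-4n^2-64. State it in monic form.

Euclidean algorithm in ℚ[n]:
  5n^3+25n^2-30n+280 = (-5/2)(-2n^3-4n^2-64) + (15n^2-30n+120)
  -2n^3-4n^2-64 = (-(2/15)n-8/15)(15n^2-30n+120) + (0)
Last nonzero remainder: 15n^2-30n+120. Dividing through by 15 gives the monic gcd n^2-2n+8.

n^2-2n+8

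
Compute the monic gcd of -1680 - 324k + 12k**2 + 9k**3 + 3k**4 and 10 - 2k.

Repeated division with remainder:
  3k**4 + 9k**3 + 12k**2 - 324k - 1680 = (-(3/2)k**3 - 12k**2 - 66k - 168)(-2k + 10) + (0)
Last nonzero remainder: -2k + 10. Dividing through by -2 gives the monic gcd k - 5.

-5 + k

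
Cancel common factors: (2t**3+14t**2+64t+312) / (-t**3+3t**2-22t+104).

Repeated division with remainder:
  2t**3+14t**2+64t+312 = (-2)(-t**3+3t**2-22t+104) + (20t**2+20t+520)
  -t**3+3t**2-22t+104 = (-(1/20)t+1/5)(20t**2+20t+520) + (0)
Last nonzero remainder: 20t**2+20t+520. Dividing through by 20 gives the monic gcd t**2+t+26.
Cancel t**2+t+26 from numerator and denominator to get the reduced form.

(-2t-12)/(t-4)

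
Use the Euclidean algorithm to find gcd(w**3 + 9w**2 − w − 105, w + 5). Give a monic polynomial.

w + 5

Euclidean algorithm in ℚ[w]:
  w**3 + 9w**2 − w − 105 = (w**2 + 4w − 21)(w + 5) + (0)
The last nonzero remainder w + 5 is already monic.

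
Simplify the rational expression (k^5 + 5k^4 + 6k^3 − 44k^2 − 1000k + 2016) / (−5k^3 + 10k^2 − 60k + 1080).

By polynomial division,
  k^5 + 5k^4 + 6k^3 − 44k^2 − 1000k + 2016 = (−(1/5)k^2 − (7/5)k − 8/5)(−5k^3 + 10k^2 − 60k + 1080) + (104k^2 + 416k + 3744)
  −5k^3 + 10k^2 − 60k + 1080 = (−(5/104)k + 15/52)(104k^2 + 416k + 3744) + (0)
Last nonzero remainder: 104k^2 + 416k + 3744. Dividing through by 104 gives the monic gcd k^2 + 4k + 36.
Cancel k^2 + 4k + 36 from numerator and denominator to get the reduced form.

(−k^3 − k^2 + 34k − 56)/(5k − 30)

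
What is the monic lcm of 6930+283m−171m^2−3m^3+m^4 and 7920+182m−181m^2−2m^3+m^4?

55440+9194m−1085m^2−195m^3+5m^4+m^5

Repeated division with remainder:
  m^4−3m^3−171m^2+283m+6930 = (m^4−2m^3−181m^2+182m+7920) + (−m^3+10m^2+101m−990)
  m^4−2m^3−181m^2+182m+7920 = (−m−8)(−m^3+10m^2+101m−990) + (0)
Last nonzero remainder: −m^3+10m^2+101m−990. Dividing through by −1 gives the monic gcd m^3−10m^2−101m+990.
Then lcm(f, g) = f·g / gcd(f, g); expanding and making the result monic gives the answer.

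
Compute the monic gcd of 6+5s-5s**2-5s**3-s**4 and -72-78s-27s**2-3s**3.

6+5s+s**2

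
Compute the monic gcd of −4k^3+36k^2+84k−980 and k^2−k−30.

k+5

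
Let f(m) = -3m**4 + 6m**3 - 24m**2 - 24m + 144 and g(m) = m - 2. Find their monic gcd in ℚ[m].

m - 2

Euclidean algorithm in ℚ[m]:
  -3m**4 + 6m**3 - 24m**2 - 24m + 144 = (-3m**3 - 24m - 72)(m - 2) + (0)
The last nonzero remainder m - 2 is already monic.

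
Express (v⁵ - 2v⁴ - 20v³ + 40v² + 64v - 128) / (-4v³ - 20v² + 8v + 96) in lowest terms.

(-v³ + 4v² + 4v - 16)/(4v + 12)

Euclidean algorithm in ℚ[v]:
  v⁵ - 2v⁴ - 20v³ + 40v² + 64v - 128 = (-(1/4)v² + (7/4)v - 17/4)(-4v³ - 20v² + 8v + 96) + (-35v² - 70v + 280)
  -4v³ - 20v² + 8v + 96 = ((4/35)v + 12/35)(-35v² - 70v + 280) + (0)
Last nonzero remainder: -35v² - 70v + 280. Dividing through by -35 gives the monic gcd v² + 2v - 8.
Cancel v² + 2v - 8 from numerator and denominator to get the reduced form.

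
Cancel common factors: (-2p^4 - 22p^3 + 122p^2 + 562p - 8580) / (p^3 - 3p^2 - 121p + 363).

(-2p^3 + 122p - 780)/(p^2 - 14p + 33)

By polynomial division,
  -2p^4 - 22p^3 + 122p^2 + 562p - 8580 = (-2p - 28)(p^3 - 3p^2 - 121p + 363) + (-204p^2 - 2100p + 1584)
  p^3 - 3p^2 - 121p + 363 = (-(1/204)p + 113/1734)(-204p^2 - 2100p + 1584) + ((6825/289)p + 75075/289)
  -204p^2 - 2100p + 1584 = (-(19652/2275)p + 13872/2275)((6825/289)p + 75075/289) + (0)
Last nonzero remainder: (6825/289)p + 75075/289. Dividing through by 6825/289 gives the monic gcd p + 11.
Cancel p + 11 from numerator and denominator to get the reduced form.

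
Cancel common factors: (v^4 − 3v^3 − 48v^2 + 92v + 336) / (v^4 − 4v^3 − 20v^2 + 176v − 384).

(v^2 − 5v − 14)/(v^2 − 6v + 16)

Euclidean algorithm in ℚ[v]:
  v^4 − 3v^3 − 48v^2 + 92v + 336 = (v^4 − 4v^3 − 20v^2 + 176v − 384) + (v^3 − 28v^2 − 84v + 720)
  v^4 − 4v^3 − 20v^2 + 176v − 384 = (v + 24)(v^3 − 28v^2 − 84v + 720) + (736v^2 + 1472v − 17664)
  v^3 − 28v^2 − 84v + 720 = ((1/736)v − 15/368)(736v^2 + 1472v − 17664) + (0)
Last nonzero remainder: 736v^2 + 1472v − 17664. Dividing through by 736 gives the monic gcd v^2 + 2v − 24.
Cancel v^2 + 2v − 24 from numerator and denominator to get the reduced form.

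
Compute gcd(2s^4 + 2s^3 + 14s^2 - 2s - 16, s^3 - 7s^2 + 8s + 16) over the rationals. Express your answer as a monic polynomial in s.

By polynomial division,
  2s^4 + 2s^3 + 14s^2 - 2s - 16 = (2s + 16)(s^3 - 7s^2 + 8s + 16) + (110s^2 - 162s - 272)
  s^3 - 7s^2 + 8s + 16 = ((1/110)s - 152/3025)(110s^2 - 162s - 272) + ((7056/3025)s + 7056/3025)
  110s^2 - 162s - 272 = ((166375/3528)s - 51425/441)((7056/3025)s + 7056/3025) + (0)
Last nonzero remainder: (7056/3025)s + 7056/3025. Dividing through by 7056/3025 gives the monic gcd s + 1.

s + 1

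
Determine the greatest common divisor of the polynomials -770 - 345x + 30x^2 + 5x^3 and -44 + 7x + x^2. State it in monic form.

11 + x

Repeated division with remainder:
  5x^3 + 30x^2 - 345x - 770 = (5x - 5)(x^2 + 7x - 44) + (-90x - 990)
  x^2 + 7x - 44 = (-(1/90)x + 2/45)(-90x - 990) + (0)
Last nonzero remainder: -90x - 990. Dividing through by -90 gives the monic gcd x + 11.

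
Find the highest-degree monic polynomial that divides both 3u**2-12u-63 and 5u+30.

1

Euclidean algorithm in ℚ[u]:
  3u**2-12u-63 = ((3/5)u-6)(5u+30) + (117)
  5u+30 = ((5/117)u+10/39)(117) + (0)
The last nonzero remainder is the constant 117, so the polynomials are coprime and gcd = 1.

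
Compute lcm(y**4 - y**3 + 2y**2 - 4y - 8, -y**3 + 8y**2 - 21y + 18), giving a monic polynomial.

By polynomial division,
  y**4 - y**3 + 2y**2 - 4y - 8 = (-y - 7)(-y**3 + 8y**2 - 21y + 18) + (37y**2 - 133y + 118)
  -y**3 + 8y**2 - 21y + 18 = (-(1/37)y + 163/1369)(37y**2 - 133y + 118) + (-(2704/1369)y + 5408/1369)
  37y**2 - 133y + 118 = (-(50653/2704)y + 80771/2704)(-(2704/1369)y + 5408/1369) + (0)
Last nonzero remainder: -(2704/1369)y + 5408/1369. Dividing through by -2704/1369 gives the monic gcd y - 2.
Then lcm(f, g) = f·g / gcd(f, g); expanding and making the result monic gives the answer.

y**6 - 7y**5 + 17y**4 - 25y**3 + 34y**2 + 12y - 72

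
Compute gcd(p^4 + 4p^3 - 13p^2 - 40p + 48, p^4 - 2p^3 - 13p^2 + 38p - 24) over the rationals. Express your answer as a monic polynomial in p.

By polynomial division,
  p^4 + 4p^3 - 13p^2 - 40p + 48 = (p^4 - 2p^3 - 13p^2 + 38p - 24) + (6p^3 - 78p + 72)
  p^4 - 2p^3 - 13p^2 + 38p - 24 = ((1/6)p - 1/3)(6p^3 - 78p + 72) + (0)
Last nonzero remainder: 6p^3 - 78p + 72. Dividing through by 6 gives the monic gcd p^3 - 13p + 12.

p^3 - 13p + 12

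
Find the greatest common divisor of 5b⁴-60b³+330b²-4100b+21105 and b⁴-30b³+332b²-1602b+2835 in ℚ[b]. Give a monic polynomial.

Euclidean algorithm in ℚ[b]:
  5b⁴-60b³+330b²-4100b+21105 = (5)(b⁴-30b³+332b²-1602b+2835) + (90b³-1330b²+3910b+6930)
  b⁴-30b³+332b²-1602b+2835 = ((1/90)b-137/810)(90b³-1330b²+3910b+6930) + ((5152/81)b²-(82432/81)b+36064/9)
  90b³-1330b²+3910b+6930 = ((3645/2576)b+4455/2576)((5152/81)b²-(82432/81)b+36064/9) + (0)
Last nonzero remainder: (5152/81)b²-(82432/81)b+36064/9. Dividing through by 5152/81 gives the monic gcd b²-16b+63.

b²-16b+63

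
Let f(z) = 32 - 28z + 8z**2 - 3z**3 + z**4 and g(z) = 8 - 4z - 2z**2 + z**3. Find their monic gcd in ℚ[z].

4 - 4z + z**2

Repeated division with remainder:
  z**4 - 3z**3 + 8z**2 - 28z + 32 = (z - 1)(z**3 - 2z**2 - 4z + 8) + (10z**2 - 40z + 40)
  z**3 - 2z**2 - 4z + 8 = ((1/10)z + 1/5)(10z**2 - 40z + 40) + (0)
Last nonzero remainder: 10z**2 - 40z + 40. Dividing through by 10 gives the monic gcd z**2 - 4z + 4.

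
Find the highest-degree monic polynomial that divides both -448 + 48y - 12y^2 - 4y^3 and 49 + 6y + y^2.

Euclidean algorithm in ℚ[y]:
  -4y^3 - 12y^2 + 48y - 448 = (-4y + 12)(y^2 + 6y + 49) + (172y - 1036)
  y^2 + 6y + 49 = ((1/172)y + 517/7396)(172y - 1036) + (224504/1849)
  172y - 1036 = ((79507/56126)y - 68413/8018)(224504/1849) + (0)
The last nonzero remainder is the constant 224504/1849, so the polynomials are coprime and gcd = 1.

1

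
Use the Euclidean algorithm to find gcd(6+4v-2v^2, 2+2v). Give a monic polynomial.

1+v

Euclidean algorithm in ℚ[v]:
  -2v^2+4v+6 = (-v+3)(2v+2) + (0)
Last nonzero remainder: 2v+2. Dividing through by 2 gives the monic gcd v+1.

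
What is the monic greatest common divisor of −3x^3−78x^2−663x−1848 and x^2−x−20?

Repeated division with remainder:
  −3x^3−78x^2−663x−1848 = (−3x−81)(x^2−x−20) + (−804x−3468)
  x^2−x−20 = (−(1/804)x+89/13467)(−804x−3468) + (13104/4489)
  −804x−3468 = (−(300763/1092)x−1297321/1092)(13104/4489) + (0)
The last nonzero remainder is the constant 13104/4489, so the polynomials are coprime and gcd = 1.

1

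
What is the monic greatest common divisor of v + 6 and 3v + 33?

1

By polynomial division,
  v + 6 = (1/3)(3v + 33) + (-5)
  3v + 33 = (-(3/5)v - 33/5)(-5) + (0)
The last nonzero remainder is the constant -5, so the polynomials are coprime and gcd = 1.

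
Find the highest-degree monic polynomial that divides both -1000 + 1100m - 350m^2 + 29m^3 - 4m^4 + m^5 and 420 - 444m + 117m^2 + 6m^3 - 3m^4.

-20 + 24m - 9m^2 + m^3

By polynomial division,
  m^5 - 4m^4 + 29m^3 - 350m^2 + 1100m - 1000 = (-(1/3)m + 2/3)(-3m^4 + 6m^3 + 117m^2 - 444m + 420) + (64m^3 - 576m^2 + 1536m - 1280)
  -3m^4 + 6m^3 + 117m^2 - 444m + 420 = (-(3/64)m - 21/64)(64m^3 - 576m^2 + 1536m - 1280) + (0)
Last nonzero remainder: 64m^3 - 576m^2 + 1536m - 1280. Dividing through by 64 gives the monic gcd m^3 - 9m^2 + 24m - 20.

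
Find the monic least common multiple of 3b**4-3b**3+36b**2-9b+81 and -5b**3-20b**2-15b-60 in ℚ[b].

b**5+3b**4+8b**3+45b**2+15b+108

Euclidean algorithm in ℚ[b]:
  3b**4-3b**3+36b**2-9b+81 = (-(3/5)b+3)(-5b**3-20b**2-15b-60) + (87b**2+261)
  -5b**3-20b**2-15b-60 = (-(5/87)b-20/87)(87b**2+261) + (0)
Last nonzero remainder: 87b**2+261. Dividing through by 87 gives the monic gcd b**2+3.
Then lcm(f, g) = f·g / gcd(f, g); expanding and making the result monic gives the answer.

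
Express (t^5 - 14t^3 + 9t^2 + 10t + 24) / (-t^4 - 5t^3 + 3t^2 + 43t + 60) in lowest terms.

(-t^3 + t^2 + t + 2)/(t^2 + 4t + 5)

Repeated division with remainder:
  t^5 - 14t^3 + 9t^2 + 10t + 24 = (-t + 5)(-t^4 - 5t^3 + 3t^2 + 43t + 60) + (14t^3 + 37t^2 - 145t - 276)
  -t^4 - 5t^3 + 3t^2 + 43t + 60 = (-(1/14)t - 33/196)(14t^3 + 37t^2 - 145t - 276) + (-(221/196)t^2 - (221/196)t + 663/49)
  14t^3 + 37t^2 - 145t - 276 = (-(2744/221)t - 4508/221)(-(221/196)t^2 - (221/196)t + 663/49) + (0)
Last nonzero remainder: -(221/196)t^2 - (221/196)t + 663/49. Dividing through by -221/196 gives the monic gcd t^2 + t - 12.
Cancel t^2 + t - 12 from numerator and denominator to get the reduced form.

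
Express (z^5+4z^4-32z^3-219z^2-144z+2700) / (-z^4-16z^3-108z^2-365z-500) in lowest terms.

Repeated division with remainder:
  z^5+4z^4-32z^3-219z^2-144z+2700 = (-z+12)(-z^4-16z^3-108z^2-365z-500) + (52z^3+712z^2+3736z+8700)
  -z^4-16z^3-108z^2-365z-500 = (-(1/52)z-15/338)(52z^3+712z^2+3736z+8700) + (-(770/169)z^2-(5390/169)z-19250/169)
  52z^3+712z^2+3736z+8700 = (-(4394/385)z-29406/385)(-(770/169)z^2-(5390/169)z-19250/169) + (0)
Last nonzero remainder: -(770/169)z^2-(5390/169)z-19250/169. Dividing through by -770/169 gives the monic gcd z^2+7z+25.
Cancel z^2+7z+25 from numerator and denominator to get the reduced form.

(-z^3+3z^2+36z-108)/(z^2+9z+20)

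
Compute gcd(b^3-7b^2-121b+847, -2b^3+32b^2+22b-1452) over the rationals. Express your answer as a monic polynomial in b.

b-11

By polynomial division,
  b^3-7b^2-121b+847 = (-1/2)(-2b^3+32b^2+22b-1452) + (9b^2-110b+121)
  -2b^3+32b^2+22b-1452 = (-(2/9)b+68/81)(9b^2-110b+121) + ((11440/81)b-125840/81)
  9b^2-110b+121 = ((729/11440)b-81/1040)((11440/81)b-125840/81) + (0)
Last nonzero remainder: (11440/81)b-125840/81. Dividing through by 11440/81 gives the monic gcd b-11.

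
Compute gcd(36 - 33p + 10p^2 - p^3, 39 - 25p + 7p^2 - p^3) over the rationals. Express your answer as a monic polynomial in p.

-3 + p

By polynomial division,
  -p^3 + 10p^2 - 33p + 36 = (-p^3 + 7p^2 - 25p + 39) + (3p^2 - 8p - 3)
  -p^3 + 7p^2 - 25p + 39 = (-(1/3)p + 13/9)(3p^2 - 8p - 3) + (-(130/9)p + 130/3)
  3p^2 - 8p - 3 = (-(27/130)p - 9/130)(-(130/9)p + 130/3) + (0)
Last nonzero remainder: -(130/9)p + 130/3. Dividing through by -130/9 gives the monic gcd p - 3.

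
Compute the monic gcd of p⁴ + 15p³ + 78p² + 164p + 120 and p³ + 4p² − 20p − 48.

p² + 8p + 12

Repeated division with remainder:
  p⁴ + 15p³ + 78p² + 164p + 120 = (p + 11)(p³ + 4p² − 20p − 48) + (54p² + 432p + 648)
  p³ + 4p² − 20p − 48 = ((1/54)p − 2/27)(54p² + 432p + 648) + (0)
Last nonzero remainder: 54p² + 432p + 648. Dividing through by 54 gives the monic gcd p² + 8p + 12.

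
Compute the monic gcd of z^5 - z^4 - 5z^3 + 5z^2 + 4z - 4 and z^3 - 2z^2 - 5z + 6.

Apply the Euclidean algorithm:
  z^5 - z^4 - 5z^3 + 5z^2 + 4z - 4 = (z^2 + z + 2)(z^3 - 2z^2 - 5z + 6) + (8z^2 + 8z - 16)
  z^3 - 2z^2 - 5z + 6 = ((1/8)z - 3/8)(8z^2 + 8z - 16) + (0)
Last nonzero remainder: 8z^2 + 8z - 16. Dividing through by 8 gives the monic gcd z^2 + z - 2.

z^2 + z - 2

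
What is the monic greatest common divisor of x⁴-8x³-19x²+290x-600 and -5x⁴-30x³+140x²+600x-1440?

Repeated division with remainder:
  x⁴-8x³-19x²+290x-600 = (-1/5)(-5x⁴-30x³+140x²+600x-1440) + (-14x³+9x²+410x-888)
  -5x⁴-30x³+140x²+600x-1440 = ((5/14)x+465/196)(-14x³+9x²+410x-888) + (-(5445/196)x²-(5445/98)x+32670/49)
  -14x³+9x²+410x-888 = ((2744/5445)x-7252/5445)(-(5445/196)x²-(5445/98)x+32670/49) + (0)
Last nonzero remainder: -(5445/196)x²-(5445/98)x+32670/49. Dividing through by -5445/196 gives the monic gcd x²+2x-24.

x²+2x-24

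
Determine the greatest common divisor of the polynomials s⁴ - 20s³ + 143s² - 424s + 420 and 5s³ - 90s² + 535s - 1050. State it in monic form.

Apply the Euclidean algorithm:
  s⁴ - 20s³ + 143s² - 424s + 420 = ((1/5)s - 2/5)(5s³ - 90s² + 535s - 1050) + (0)
Last nonzero remainder: 5s³ - 90s² + 535s - 1050. Dividing through by 5 gives the monic gcd s³ - 18s² + 107s - 210.

s³ - 18s² + 107s - 210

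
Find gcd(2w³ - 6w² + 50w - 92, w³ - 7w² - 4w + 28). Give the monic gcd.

By polynomial division,
  2w³ - 6w² + 50w - 92 = (2)(w³ - 7w² - 4w + 28) + (8w² + 58w - 148)
  w³ - 7w² - 4w + 28 = ((1/8)w - 57/32)(8w² + 58w - 148) + ((1885/16)w - 1885/8)
  8w² + 58w - 148 = ((128/1885)w + 1184/1885)((1885/16)w - 1885/8) + (0)
Last nonzero remainder: (1885/16)w - 1885/8. Dividing through by 1885/16 gives the monic gcd w - 2.

w - 2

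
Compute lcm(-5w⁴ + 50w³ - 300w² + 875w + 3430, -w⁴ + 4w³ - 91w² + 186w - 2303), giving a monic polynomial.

w⁶ - 9w⁵ + 97w⁴ - 585w³ + 1959w² - 8911w - 32242

Repeated division with remainder:
  -5w⁴ + 50w³ - 300w² + 875w + 3430 = (5)(-w⁴ + 4w³ - 91w² + 186w - 2303) + (30w³ + 155w² - 55w + 14945)
  -w⁴ + 4w³ - 91w² + 186w - 2303 = (-(1/30)w + 11/36)(30w³ + 155w² - 55w + 14945) + (-(5047/36)w² + (25235/36)w - 247303/36)
  30w³ + 155w² - 55w + 14945 = (-(1080/5047)w - 10980/5047)(-(5047/36)w² + (25235/36)w - 247303/36) + (0)
Last nonzero remainder: -(5047/36)w² + (25235/36)w - 247303/36. Dividing through by -5047/36 gives the monic gcd w² - 5w + 49.
Then lcm(f, g) = f·g / gcd(f, g); expanding and making the result monic gives the answer.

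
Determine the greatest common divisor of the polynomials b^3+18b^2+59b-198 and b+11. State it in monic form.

Apply the Euclidean algorithm:
  b^3+18b^2+59b-198 = (b^2+7b-18)(b+11) + (0)
The last nonzero remainder b+11 is already monic.

b+11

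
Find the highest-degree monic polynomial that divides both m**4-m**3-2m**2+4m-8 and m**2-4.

m**2-4

Euclidean algorithm in ℚ[m]:
  m**4-m**3-2m**2+4m-8 = (m**2-m+2)(m**2-4) + (0)
The last nonzero remainder m**2-4 is already monic.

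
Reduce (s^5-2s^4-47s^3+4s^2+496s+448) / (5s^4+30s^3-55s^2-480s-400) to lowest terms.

By polynomial division,
  s^5-2s^4-47s^3+4s^2+496s+448 = ((1/5)s-8/5)(5s^4+30s^3-55s^2-480s-400) + (12s^3+12s^2-192s-192)
  5s^4+30s^3-55s^2-480s-400 = ((5/12)s+25/12)(12s^3+12s^2-192s-192) + (0)
Last nonzero remainder: 12s^3+12s^2-192s-192. Dividing through by 12 gives the monic gcd s^3+s^2-16s-16.
Cancel s^3+s^2-16s-16 from numerator and denominator to get the reduced form.

(s^2-3s-28)/(5s+25)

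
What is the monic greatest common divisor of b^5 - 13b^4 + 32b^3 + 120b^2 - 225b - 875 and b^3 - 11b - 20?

b^2 + 4b + 5

By polynomial division,
  b^5 - 13b^4 + 32b^3 + 120b^2 - 225b - 875 = (b^2 - 13b + 43)(b^3 - 11b - 20) + (-3b^2 - 12b - 15)
  b^3 - 11b - 20 = (-(1/3)b + 4/3)(-3b^2 - 12b - 15) + (0)
Last nonzero remainder: -3b^2 - 12b - 15. Dividing through by -3 gives the monic gcd b^2 + 4b + 5.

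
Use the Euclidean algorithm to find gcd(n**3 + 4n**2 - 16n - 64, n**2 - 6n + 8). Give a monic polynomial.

n - 4

Apply the Euclidean algorithm:
  n**3 + 4n**2 - 16n - 64 = (n + 10)(n**2 - 6n + 8) + (36n - 144)
  n**2 - 6n + 8 = ((1/36)n - 1/18)(36n - 144) + (0)
Last nonzero remainder: 36n - 144. Dividing through by 36 gives the monic gcd n - 4.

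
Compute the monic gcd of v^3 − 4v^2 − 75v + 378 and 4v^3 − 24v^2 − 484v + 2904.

Euclidean algorithm in ℚ[v]:
  v^3 − 4v^2 − 75v + 378 = (1/4)(4v^3 − 24v^2 − 484v + 2904) + (2v^2 + 46v − 348)
  4v^3 − 24v^2 − 484v + 2904 = (2v − 58)(2v^2 + 46v − 348) + (2880v − 17280)
  2v^2 + 46v − 348 = ((1/1440)v + 29/1440)(2880v − 17280) + (0)
Last nonzero remainder: 2880v − 17280. Dividing through by 2880 gives the monic gcd v − 6.

v − 6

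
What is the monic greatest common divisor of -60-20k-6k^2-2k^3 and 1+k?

1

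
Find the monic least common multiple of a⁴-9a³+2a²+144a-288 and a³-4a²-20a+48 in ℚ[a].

Repeated division with remainder:
  a⁴-9a³+2a²+144a-288 = (a-5)(a³-4a²-20a+48) + (2a²-4a-48)
  a³-4a²-20a+48 = ((1/2)a-1)(2a²-4a-48) + (0)
Last nonzero remainder: 2a²-4a-48. Dividing through by 2 gives the monic gcd a²-2a-24.
Then lcm(f, g) = f·g / gcd(f, g); expanding and making the result monic gives the answer.

a⁵-11a⁴+20a³+140a²-576a+576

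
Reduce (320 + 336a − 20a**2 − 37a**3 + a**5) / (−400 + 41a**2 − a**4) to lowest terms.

Apply the Euclidean algorithm:
  a**5 − 37a**3 − 20a**2 + 336a + 320 = (−a)(−a**4 + 41a**2 − 400) + (4a**3 − 20a**2 − 64a + 320)
  −a**4 + 41a**2 − 400 = (−(1/4)a − 5/4)(4a**3 − 20a**2 − 64a + 320) + (0)
Last nonzero remainder: 4a**3 − 20a**2 − 64a + 320. Dividing through by 4 gives the monic gcd a**3 − 5a**2 − 16a + 80.
Cancel a**3 − 5a**2 − 16a + 80 from numerator and denominator to get the reduced form.

(−4 − 5a − a**2)/(5 + a)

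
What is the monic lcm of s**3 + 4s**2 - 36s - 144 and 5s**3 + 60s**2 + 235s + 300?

s**5 + 12s**4 + 11s**3 - 372s**2 - 1692s - 2160

Euclidean algorithm in ℚ[s]:
  s**3 + 4s**2 - 36s - 144 = (1/5)(5s**3 + 60s**2 + 235s + 300) + (-8s**2 - 83s - 204)
  5s**3 + 60s**2 + 235s + 300 = (-(5/8)s - 65/64)(-8s**2 - 83s - 204) + ((1485/64)s + 1485/16)
  -8s**2 - 83s - 204 = (-(512/1485)s - 1088/495)((1485/64)s + 1485/16) + (0)
Last nonzero remainder: (1485/64)s + 1485/16. Dividing through by 1485/64 gives the monic gcd s + 4.
Then lcm(f, g) = f·g / gcd(f, g); expanding and making the result monic gives the answer.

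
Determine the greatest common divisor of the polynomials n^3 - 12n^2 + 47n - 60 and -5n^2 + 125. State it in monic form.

n - 5

Apply the Euclidean algorithm:
  n^3 - 12n^2 + 47n - 60 = (-(1/5)n + 12/5)(-5n^2 + 125) + (72n - 360)
  -5n^2 + 125 = (-(5/72)n - 25/72)(72n - 360) + (0)
Last nonzero remainder: 72n - 360. Dividing through by 72 gives the monic gcd n - 5.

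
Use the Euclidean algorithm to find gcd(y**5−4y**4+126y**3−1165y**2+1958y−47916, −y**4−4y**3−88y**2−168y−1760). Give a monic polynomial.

y**2+2y+44

Apply the Euclidean algorithm:
  y**5−4y**4+126y**3−1165y**2+1958y−47916 = (−y+8)(−y**4−4y**3−88y**2−168y−1760) + (70y**3−629y**2+1542y−33836)
  −y**4−4y**3−88y**2−168y−1760 = (−(1/70)y−909/4900)(70y**3−629y**2+1542y−33836) + (−(895021/4900)y**2−(895021/2450)y−9845231/1225)
  70y**3−629y**2+1542y−33836 = (−(343000/895021)y+3768100/895021)(−(895021/4900)y**2−(895021/2450)y−9845231/1225) + (0)
Last nonzero remainder: −(895021/4900)y**2−(895021/2450)y−9845231/1225. Dividing through by −895021/4900 gives the monic gcd y**2+2y+44.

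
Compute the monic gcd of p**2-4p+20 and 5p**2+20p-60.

1

Euclidean algorithm in ℚ[p]:
  p**2-4p+20 = (1/5)(5p**2+20p-60) + (-8p+32)
  5p**2+20p-60 = (-(5/8)p-5)(-8p+32) + (100)
  -8p+32 = (-(2/25)p+8/25)(100) + (0)
The last nonzero remainder is the constant 100, so the polynomials are coprime and gcd = 1.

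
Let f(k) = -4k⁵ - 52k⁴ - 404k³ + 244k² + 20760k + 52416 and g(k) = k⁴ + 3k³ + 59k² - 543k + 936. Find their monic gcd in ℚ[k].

Apply the Euclidean algorithm:
  -4k⁵ - 52k⁴ - 404k³ + 244k² + 20760k + 52416 = (-4k - 40)(k⁴ + 3k³ + 59k² - 543k + 936) + (-48k³ + 432k² + 2784k + 89856)
  k⁴ + 3k³ + 59k² - 543k + 936 = (-(1/48)k - 1/4)(-48k³ + 432k² + 2784k + 89856) + (225k² + 2025k + 23400)
  -48k³ + 432k² + 2784k + 89856 = (-(16/75)k + 96/25)(225k² + 2025k + 23400) + (0)
Last nonzero remainder: 225k² + 2025k + 23400. Dividing through by 225 gives the monic gcd k² + 9k + 104.

k² + 9k + 104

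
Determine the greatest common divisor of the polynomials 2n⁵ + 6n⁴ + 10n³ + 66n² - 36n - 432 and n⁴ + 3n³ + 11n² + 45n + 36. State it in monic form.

By polynomial division,
  2n⁵ + 6n⁴ + 10n³ + 66n² - 36n - 432 = (2n)(n⁴ + 3n³ + 11n² + 45n + 36) + (-12n³ - 24n² - 108n - 432)
  n⁴ + 3n³ + 11n² + 45n + 36 = (-(1/12)n - 1/12)(-12n³ - 24n² - 108n - 432) + (0)
Last nonzero remainder: -12n³ - 24n² - 108n - 432. Dividing through by -12 gives the monic gcd n³ + 2n² + 9n + 36.

n³ + 2n² + 9n + 36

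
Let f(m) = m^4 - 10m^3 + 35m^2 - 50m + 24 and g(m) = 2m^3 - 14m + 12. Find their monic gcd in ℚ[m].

m^2 - 3m + 2

By polynomial division,
  m^4 - 10m^3 + 35m^2 - 50m + 24 = ((1/2)m - 5)(2m^3 - 14m + 12) + (42m^2 - 126m + 84)
  2m^3 - 14m + 12 = ((1/21)m + 1/7)(42m^2 - 126m + 84) + (0)
Last nonzero remainder: 42m^2 - 126m + 84. Dividing through by 42 gives the monic gcd m^2 - 3m + 2.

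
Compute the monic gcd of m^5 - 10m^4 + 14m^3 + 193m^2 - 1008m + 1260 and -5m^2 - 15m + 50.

Apply the Euclidean algorithm:
  m^5 - 10m^4 + 14m^3 + 193m^2 - 1008m + 1260 = (-(1/5)m^3 + (13/5)m^2 - (63/5)m + 126/5)(-5m^2 - 15m + 50) + (0)
Last nonzero remainder: -5m^2 - 15m + 50. Dividing through by -5 gives the monic gcd m^2 + 3m - 10.

m^2 + 3m - 10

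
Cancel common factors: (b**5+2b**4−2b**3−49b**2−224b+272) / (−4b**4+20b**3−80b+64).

(−b**3−7b**2−29b−68)/(4b**2−16)

By polynomial division,
  b**5+2b**4−2b**3−49b**2−224b+272 = (−(1/4)b−7/4)(−4b**4+20b**3−80b+64) + (33b**3−69b**2−348b+384)
  −4b**4+20b**3−80b+64 = (−(4/33)b+128/363)(33b**3−69b**2−348b+384) + (−(2160/121)b**2+(10800/121)b−8640/121)
  33b**3−69b**2−348b+384 = (−(1331/720)b−242/45)(−(2160/121)b**2+(10800/121)b−8640/121) + (0)
Last nonzero remainder: −(2160/121)b**2+(10800/121)b−8640/121. Dividing through by −2160/121 gives the monic gcd b**2−5b+4.
Cancel b**2−5b+4 from numerator and denominator to get the reduced form.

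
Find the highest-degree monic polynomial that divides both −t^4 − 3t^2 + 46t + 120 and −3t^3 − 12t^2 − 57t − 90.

Repeated division with remainder:
  −t^4 − 3t^2 + 46t + 120 = ((1/3)t − 4/3)(−3t^3 − 12t^2 − 57t − 90) + (0)
Last nonzero remainder: −3t^3 − 12t^2 − 57t − 90. Dividing through by −3 gives the monic gcd t^3 + 4t^2 + 19t + 30.

t^3 + 4t^2 + 19t + 30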